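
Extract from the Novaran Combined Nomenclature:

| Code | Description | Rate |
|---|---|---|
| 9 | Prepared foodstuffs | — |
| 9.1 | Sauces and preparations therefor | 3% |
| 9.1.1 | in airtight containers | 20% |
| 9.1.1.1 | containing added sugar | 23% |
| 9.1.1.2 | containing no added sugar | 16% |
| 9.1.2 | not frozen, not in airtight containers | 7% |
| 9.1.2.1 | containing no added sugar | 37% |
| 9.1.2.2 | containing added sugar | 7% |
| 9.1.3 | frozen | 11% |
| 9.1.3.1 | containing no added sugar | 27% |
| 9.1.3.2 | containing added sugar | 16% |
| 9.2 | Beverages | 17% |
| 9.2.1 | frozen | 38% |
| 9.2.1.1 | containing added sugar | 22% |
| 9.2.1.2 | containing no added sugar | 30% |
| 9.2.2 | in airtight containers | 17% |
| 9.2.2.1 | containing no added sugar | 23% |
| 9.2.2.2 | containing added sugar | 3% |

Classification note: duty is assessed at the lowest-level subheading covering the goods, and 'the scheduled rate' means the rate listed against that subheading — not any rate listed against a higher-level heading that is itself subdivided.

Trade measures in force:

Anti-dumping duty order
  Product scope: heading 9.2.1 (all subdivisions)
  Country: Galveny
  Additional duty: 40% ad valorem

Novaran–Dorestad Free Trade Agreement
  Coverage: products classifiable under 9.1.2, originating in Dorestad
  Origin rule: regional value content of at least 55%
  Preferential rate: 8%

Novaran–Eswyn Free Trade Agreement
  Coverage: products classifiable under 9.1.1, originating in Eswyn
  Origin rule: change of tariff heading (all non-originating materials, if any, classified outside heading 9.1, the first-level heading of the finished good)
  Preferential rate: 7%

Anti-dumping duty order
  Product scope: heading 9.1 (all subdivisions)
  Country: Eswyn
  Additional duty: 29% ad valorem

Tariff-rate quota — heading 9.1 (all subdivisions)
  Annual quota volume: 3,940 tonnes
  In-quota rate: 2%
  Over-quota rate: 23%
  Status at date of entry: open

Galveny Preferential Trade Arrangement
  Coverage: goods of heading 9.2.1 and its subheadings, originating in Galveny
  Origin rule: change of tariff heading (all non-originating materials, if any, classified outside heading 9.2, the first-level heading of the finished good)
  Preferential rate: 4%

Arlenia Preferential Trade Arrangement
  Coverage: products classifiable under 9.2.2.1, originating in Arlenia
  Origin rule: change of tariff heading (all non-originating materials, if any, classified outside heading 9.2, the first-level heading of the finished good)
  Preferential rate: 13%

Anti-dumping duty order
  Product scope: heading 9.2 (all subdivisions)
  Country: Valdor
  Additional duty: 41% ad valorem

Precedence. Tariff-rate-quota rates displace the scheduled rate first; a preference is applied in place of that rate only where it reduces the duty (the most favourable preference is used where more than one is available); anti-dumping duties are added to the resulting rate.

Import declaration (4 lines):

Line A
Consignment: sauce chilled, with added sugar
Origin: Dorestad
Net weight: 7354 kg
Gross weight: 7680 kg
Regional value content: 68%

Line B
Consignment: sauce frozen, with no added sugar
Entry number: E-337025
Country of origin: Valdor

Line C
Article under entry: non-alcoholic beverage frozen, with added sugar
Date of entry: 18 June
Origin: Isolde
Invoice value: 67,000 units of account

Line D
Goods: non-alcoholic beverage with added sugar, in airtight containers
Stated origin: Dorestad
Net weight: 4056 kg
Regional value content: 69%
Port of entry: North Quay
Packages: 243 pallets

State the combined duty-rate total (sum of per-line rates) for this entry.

29%

Line A: sauce → 9.1; chilled → 9.1.2; with added sugar → 9.1.2.2. Scheduled 7%. quota on 9.1 open → in-quota 2%; Dorestad agreement on 9.1.2: RVC ≥ 55% → 8% available; preference 8% not lower than 2% → no reduction. → 2%.
Line B: sauce → 9.1; frozen → 9.1.3; with no added sugar → 9.1.3.1. Scheduled 27%. quota on 9.1 open → in-quota 2%. → 2%.
Line C: non-alcoholic beverage → 9.2; frozen → 9.2.1; with added sugar → 9.2.1.1. Scheduled 22%. No special measure applies. → 22%.
Line D: non-alcoholic beverage → 9.2; in airtight containers → 9.2.2; with added sugar → 9.2.2.2. Scheduled 3%. Dorestad agreement on 9.1.2: 9.2.2.2 not covered. → 3%.
Sum: 2% + 2% + 22% + 3% = 29%.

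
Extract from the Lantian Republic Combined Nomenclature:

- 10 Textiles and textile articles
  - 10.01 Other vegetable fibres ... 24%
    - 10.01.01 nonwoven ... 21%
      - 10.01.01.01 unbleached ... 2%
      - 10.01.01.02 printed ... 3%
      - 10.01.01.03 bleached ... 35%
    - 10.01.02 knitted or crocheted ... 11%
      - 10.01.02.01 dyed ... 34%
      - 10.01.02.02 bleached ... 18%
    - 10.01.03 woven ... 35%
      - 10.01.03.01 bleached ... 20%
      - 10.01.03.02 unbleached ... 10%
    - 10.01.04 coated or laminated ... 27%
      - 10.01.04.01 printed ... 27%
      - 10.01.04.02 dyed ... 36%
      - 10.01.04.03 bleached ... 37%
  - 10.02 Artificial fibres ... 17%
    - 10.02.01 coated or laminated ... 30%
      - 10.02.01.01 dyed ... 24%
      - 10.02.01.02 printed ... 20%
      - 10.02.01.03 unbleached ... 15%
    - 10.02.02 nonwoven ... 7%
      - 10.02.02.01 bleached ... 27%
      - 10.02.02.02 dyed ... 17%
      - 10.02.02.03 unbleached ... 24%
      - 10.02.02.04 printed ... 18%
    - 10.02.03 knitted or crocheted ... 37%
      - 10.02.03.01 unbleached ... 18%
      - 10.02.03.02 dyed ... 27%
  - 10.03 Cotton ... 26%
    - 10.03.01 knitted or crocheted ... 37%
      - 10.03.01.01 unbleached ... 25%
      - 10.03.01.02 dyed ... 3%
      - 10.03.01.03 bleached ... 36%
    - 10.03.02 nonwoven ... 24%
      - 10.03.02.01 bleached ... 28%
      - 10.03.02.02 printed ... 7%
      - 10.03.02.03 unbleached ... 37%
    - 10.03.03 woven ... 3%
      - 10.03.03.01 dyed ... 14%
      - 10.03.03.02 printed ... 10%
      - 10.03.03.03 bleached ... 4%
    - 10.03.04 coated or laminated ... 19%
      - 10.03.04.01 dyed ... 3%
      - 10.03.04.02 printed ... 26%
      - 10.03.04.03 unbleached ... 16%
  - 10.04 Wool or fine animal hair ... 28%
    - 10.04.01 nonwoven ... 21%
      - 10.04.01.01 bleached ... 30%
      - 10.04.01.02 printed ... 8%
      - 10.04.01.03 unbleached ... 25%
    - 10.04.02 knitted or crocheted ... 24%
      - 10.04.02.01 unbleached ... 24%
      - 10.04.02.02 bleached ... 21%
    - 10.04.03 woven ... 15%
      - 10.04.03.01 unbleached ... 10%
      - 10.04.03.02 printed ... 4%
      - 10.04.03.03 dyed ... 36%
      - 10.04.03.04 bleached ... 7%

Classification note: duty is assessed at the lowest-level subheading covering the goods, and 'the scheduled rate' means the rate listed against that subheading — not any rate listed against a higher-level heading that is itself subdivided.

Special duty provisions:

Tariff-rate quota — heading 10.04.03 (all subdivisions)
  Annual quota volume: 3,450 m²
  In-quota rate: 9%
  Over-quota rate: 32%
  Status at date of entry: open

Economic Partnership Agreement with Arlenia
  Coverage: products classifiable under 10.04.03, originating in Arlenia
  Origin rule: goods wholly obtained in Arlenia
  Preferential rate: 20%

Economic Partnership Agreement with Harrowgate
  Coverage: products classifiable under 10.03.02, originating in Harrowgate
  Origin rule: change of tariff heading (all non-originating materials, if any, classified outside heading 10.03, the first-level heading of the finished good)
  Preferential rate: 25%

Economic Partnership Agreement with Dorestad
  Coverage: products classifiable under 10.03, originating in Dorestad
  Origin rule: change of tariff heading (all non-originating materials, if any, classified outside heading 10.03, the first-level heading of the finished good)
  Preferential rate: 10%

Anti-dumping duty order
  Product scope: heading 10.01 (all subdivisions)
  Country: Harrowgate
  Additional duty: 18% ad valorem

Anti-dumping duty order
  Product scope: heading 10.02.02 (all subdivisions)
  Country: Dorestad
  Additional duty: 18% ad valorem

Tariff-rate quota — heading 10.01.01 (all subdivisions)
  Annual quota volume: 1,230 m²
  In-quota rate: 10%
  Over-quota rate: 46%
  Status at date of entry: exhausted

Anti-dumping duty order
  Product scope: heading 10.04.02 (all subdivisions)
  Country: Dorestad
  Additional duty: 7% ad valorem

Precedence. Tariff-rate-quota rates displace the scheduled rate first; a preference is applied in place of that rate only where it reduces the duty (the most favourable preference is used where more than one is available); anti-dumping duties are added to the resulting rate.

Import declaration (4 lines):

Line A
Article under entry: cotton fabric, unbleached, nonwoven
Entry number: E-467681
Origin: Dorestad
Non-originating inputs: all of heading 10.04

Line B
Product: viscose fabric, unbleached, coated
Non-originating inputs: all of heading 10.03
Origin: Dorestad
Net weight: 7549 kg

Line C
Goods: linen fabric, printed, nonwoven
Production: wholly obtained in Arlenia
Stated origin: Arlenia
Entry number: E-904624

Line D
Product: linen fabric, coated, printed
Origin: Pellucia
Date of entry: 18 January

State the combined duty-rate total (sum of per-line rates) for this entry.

98%

Line A: cotton → 10.03; nonwoven → 10.03.02; unbleached → 10.03.02.03. Scheduled 37%. Dorestad agreement on 10.03: CTH met → 10% available; preferential 10%. → 10%.
Line B: viscose → 10.02; coated → 10.02.01; unbleached → 10.02.01.03. Scheduled 15%. Dorestad agreement on 10.03: 10.02.01.03 not covered. → 15%.
Line C: linen → 10.01; nonwoven → 10.01.01; printed → 10.01.01.02. Scheduled 3%. quota on 10.01.01 exhausted → over-quota 46%; Arlenia agreement on 10.04.03: 10.01.01.02 not covered. → 46%.
Line D: linen → 10.01; coated → 10.01.04; printed → 10.01.04.01. Scheduled 27%. No special measure applies. → 27%.
Sum: 10% + 15% + 46% + 27% = 98%.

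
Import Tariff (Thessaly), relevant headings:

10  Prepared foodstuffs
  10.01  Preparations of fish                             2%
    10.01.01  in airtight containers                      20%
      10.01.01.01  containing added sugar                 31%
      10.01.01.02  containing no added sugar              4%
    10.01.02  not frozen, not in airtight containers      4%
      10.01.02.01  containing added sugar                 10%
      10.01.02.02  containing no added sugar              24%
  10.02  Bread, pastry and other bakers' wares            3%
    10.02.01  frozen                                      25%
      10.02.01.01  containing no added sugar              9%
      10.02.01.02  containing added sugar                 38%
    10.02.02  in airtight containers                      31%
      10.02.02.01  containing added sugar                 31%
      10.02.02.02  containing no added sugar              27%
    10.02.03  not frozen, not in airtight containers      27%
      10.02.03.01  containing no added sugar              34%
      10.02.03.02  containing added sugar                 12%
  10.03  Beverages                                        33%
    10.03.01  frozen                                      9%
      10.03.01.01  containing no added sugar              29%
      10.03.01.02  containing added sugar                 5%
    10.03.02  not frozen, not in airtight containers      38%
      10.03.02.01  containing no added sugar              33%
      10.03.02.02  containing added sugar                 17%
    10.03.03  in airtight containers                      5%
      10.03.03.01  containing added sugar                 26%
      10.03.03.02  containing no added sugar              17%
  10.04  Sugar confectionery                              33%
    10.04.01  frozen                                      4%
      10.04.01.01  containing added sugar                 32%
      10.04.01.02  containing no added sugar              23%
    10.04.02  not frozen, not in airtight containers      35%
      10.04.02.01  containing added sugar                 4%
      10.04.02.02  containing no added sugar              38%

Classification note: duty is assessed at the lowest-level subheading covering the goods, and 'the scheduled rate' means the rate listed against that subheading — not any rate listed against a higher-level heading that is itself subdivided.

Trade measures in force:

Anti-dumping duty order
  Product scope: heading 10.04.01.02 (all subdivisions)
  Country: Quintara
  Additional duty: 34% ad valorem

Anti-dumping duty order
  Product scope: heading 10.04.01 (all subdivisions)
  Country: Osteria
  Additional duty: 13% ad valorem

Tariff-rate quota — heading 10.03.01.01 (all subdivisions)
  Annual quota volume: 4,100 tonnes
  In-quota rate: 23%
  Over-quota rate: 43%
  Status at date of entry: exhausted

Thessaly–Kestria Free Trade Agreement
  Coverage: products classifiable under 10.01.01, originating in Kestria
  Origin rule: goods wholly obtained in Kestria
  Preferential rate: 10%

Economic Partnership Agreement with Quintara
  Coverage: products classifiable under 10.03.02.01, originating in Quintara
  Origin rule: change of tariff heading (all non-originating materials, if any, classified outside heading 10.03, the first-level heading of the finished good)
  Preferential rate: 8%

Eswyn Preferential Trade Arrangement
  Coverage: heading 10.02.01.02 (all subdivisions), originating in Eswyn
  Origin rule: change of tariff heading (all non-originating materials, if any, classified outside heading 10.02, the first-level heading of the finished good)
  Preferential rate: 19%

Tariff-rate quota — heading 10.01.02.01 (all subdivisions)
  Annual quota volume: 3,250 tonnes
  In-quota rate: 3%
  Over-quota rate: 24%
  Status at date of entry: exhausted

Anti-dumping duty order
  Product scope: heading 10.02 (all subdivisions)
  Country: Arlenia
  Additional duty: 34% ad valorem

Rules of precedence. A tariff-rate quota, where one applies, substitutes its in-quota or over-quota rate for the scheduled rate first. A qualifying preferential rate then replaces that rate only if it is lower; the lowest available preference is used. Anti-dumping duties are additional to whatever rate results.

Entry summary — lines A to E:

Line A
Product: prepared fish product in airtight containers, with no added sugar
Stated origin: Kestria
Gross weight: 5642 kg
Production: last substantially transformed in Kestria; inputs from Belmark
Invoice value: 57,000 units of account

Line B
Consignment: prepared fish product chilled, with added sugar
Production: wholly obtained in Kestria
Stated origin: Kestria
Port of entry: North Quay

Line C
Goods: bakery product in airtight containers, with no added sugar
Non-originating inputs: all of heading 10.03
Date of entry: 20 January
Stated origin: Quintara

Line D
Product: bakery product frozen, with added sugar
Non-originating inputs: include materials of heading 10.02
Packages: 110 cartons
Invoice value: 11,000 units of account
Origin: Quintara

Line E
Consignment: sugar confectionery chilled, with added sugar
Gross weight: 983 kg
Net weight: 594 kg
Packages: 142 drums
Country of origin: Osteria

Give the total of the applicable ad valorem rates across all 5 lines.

97%

Line A: prepared fish product → 10.01; in airtight containers → 10.01.01; with no added sugar → 10.01.01.02. Scheduled 4%. Kestria agreement on 10.01.01: not wholly obtained. → 4%.
Line B: prepared fish product → 10.01; chilled → 10.01.02; with added sugar → 10.01.02.01. Scheduled 10%. quota on 10.01.02.01 exhausted → over-quota 24%; Kestria agreement on 10.01.01: 10.01.02.01 not covered. → 24%.
Line C: bakery product → 10.02; in airtight containers → 10.02.02; with no added sugar → 10.02.02.02. Scheduled 27%. Quintara agreement on 10.03.02.01: 10.02.02.02 not covered. → 27%.
Line D: bakery product → 10.02; frozen → 10.02.01; with added sugar → 10.02.01.02. Scheduled 38%. Quintara agreement on 10.03.02.01: 10.02.01.02 not covered. → 38%.
Line E: sugar confectionery → 10.04; chilled → 10.04.02; with added sugar → 10.04.02.01. Scheduled 4%. No special measure applies. → 4%.
Sum: 4% + 24% + 27% + 38% + 4% = 97%.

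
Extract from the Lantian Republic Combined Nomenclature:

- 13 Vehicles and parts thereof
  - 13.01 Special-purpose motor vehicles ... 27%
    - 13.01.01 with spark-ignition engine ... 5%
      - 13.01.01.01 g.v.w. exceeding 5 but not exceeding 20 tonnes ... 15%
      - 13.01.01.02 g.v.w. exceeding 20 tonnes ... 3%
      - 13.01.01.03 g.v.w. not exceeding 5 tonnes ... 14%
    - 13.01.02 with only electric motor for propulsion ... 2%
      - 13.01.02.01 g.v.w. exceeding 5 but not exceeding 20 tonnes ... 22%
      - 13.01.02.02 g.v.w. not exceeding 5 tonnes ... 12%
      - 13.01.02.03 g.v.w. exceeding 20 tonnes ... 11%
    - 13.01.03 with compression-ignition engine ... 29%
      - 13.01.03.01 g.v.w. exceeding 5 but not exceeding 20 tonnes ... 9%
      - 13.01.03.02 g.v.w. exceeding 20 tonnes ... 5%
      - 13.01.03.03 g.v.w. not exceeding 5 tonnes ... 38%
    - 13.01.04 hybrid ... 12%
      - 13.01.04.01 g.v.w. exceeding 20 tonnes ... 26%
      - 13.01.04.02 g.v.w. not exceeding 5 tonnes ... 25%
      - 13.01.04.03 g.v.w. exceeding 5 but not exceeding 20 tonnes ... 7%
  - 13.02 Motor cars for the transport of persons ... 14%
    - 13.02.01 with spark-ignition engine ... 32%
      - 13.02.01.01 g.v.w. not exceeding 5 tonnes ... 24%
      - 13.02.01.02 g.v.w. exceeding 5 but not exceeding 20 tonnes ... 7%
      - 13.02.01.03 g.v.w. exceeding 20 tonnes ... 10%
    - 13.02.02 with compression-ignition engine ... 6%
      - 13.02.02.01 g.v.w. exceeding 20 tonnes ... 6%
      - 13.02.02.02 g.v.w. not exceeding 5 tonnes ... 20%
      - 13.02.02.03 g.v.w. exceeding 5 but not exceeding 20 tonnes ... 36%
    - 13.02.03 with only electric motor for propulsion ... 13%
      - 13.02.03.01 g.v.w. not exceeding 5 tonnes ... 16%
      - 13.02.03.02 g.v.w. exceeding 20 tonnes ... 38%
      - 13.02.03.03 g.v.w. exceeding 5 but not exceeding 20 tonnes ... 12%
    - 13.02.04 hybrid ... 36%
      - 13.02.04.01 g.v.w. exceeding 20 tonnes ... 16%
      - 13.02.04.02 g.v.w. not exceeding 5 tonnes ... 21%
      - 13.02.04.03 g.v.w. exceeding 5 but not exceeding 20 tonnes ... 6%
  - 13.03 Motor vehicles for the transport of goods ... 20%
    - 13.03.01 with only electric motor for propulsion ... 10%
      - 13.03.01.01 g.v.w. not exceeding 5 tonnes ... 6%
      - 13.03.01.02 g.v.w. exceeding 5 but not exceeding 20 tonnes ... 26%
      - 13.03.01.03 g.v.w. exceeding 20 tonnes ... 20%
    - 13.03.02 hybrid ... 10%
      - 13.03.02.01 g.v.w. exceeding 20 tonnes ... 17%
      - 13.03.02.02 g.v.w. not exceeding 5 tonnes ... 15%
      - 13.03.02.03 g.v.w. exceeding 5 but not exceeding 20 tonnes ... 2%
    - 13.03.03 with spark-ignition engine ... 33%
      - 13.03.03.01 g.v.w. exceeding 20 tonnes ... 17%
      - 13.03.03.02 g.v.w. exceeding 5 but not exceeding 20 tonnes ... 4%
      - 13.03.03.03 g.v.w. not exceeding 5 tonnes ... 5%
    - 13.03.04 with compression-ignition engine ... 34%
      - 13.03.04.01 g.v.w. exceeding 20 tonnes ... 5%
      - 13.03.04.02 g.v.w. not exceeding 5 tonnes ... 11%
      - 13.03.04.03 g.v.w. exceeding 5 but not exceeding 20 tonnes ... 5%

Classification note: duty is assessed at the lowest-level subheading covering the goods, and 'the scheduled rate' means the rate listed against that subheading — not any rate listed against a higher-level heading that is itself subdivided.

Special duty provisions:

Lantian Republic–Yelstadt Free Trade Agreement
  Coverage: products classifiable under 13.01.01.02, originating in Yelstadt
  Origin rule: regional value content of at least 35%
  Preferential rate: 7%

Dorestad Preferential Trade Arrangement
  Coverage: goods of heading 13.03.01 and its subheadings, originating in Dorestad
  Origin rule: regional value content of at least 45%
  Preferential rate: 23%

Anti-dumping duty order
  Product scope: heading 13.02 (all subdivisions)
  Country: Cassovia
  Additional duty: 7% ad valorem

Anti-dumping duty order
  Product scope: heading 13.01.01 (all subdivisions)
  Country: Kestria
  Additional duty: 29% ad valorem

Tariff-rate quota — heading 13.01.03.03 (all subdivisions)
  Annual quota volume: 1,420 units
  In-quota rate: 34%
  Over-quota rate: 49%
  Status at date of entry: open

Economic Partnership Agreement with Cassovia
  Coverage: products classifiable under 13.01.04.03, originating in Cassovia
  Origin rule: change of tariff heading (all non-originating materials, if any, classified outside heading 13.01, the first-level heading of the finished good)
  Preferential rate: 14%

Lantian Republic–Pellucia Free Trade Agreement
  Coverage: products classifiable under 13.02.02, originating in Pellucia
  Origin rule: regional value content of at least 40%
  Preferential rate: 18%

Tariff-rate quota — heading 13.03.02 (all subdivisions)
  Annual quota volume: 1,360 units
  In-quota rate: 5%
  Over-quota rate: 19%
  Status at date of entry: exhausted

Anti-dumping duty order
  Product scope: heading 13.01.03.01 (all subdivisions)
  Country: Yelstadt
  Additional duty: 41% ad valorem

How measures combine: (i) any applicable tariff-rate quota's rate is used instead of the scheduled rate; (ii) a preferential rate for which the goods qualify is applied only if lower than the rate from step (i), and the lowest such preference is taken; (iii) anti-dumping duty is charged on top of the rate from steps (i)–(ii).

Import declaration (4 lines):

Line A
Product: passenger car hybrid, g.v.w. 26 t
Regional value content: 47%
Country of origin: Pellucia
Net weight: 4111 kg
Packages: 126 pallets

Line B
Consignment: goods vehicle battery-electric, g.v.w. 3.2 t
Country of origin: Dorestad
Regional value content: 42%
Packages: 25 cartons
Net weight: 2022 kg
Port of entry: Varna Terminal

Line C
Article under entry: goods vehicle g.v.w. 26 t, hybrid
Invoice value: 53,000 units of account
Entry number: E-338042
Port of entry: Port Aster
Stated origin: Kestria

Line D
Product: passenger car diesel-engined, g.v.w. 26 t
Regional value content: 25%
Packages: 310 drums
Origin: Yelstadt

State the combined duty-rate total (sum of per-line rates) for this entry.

47%

Line A: passenger car → 13.02; hybrid → 13.02.04; g.v.w. 26 t → 13.02.04.01. Scheduled 16%. Pellucia agreement on 13.02.02: 13.02.04.01 not covered. → 16%.
Line B: goods vehicle → 13.03; battery-electric → 13.03.01; g.v.w. 3.2 t → 13.03.01.01. Scheduled 6%. Dorestad agreement on 13.03.01: RVC < 45%. → 6%.
Line C: goods vehicle → 13.03; hybrid → 13.03.02; g.v.w. 26 t → 13.03.02.01. Scheduled 17%. quota on 13.03.02 exhausted → over-quota 19%. → 19%.
Line D: passenger car → 13.02; diesel-engined → 13.02.02; g.v.w. 26 t → 13.02.02.01. Scheduled 6%. Yelstadt agreement on 13.01.01.02: 13.02.02.01 not covered. → 6%.
Sum: 16% + 6% + 19% + 6% = 47%.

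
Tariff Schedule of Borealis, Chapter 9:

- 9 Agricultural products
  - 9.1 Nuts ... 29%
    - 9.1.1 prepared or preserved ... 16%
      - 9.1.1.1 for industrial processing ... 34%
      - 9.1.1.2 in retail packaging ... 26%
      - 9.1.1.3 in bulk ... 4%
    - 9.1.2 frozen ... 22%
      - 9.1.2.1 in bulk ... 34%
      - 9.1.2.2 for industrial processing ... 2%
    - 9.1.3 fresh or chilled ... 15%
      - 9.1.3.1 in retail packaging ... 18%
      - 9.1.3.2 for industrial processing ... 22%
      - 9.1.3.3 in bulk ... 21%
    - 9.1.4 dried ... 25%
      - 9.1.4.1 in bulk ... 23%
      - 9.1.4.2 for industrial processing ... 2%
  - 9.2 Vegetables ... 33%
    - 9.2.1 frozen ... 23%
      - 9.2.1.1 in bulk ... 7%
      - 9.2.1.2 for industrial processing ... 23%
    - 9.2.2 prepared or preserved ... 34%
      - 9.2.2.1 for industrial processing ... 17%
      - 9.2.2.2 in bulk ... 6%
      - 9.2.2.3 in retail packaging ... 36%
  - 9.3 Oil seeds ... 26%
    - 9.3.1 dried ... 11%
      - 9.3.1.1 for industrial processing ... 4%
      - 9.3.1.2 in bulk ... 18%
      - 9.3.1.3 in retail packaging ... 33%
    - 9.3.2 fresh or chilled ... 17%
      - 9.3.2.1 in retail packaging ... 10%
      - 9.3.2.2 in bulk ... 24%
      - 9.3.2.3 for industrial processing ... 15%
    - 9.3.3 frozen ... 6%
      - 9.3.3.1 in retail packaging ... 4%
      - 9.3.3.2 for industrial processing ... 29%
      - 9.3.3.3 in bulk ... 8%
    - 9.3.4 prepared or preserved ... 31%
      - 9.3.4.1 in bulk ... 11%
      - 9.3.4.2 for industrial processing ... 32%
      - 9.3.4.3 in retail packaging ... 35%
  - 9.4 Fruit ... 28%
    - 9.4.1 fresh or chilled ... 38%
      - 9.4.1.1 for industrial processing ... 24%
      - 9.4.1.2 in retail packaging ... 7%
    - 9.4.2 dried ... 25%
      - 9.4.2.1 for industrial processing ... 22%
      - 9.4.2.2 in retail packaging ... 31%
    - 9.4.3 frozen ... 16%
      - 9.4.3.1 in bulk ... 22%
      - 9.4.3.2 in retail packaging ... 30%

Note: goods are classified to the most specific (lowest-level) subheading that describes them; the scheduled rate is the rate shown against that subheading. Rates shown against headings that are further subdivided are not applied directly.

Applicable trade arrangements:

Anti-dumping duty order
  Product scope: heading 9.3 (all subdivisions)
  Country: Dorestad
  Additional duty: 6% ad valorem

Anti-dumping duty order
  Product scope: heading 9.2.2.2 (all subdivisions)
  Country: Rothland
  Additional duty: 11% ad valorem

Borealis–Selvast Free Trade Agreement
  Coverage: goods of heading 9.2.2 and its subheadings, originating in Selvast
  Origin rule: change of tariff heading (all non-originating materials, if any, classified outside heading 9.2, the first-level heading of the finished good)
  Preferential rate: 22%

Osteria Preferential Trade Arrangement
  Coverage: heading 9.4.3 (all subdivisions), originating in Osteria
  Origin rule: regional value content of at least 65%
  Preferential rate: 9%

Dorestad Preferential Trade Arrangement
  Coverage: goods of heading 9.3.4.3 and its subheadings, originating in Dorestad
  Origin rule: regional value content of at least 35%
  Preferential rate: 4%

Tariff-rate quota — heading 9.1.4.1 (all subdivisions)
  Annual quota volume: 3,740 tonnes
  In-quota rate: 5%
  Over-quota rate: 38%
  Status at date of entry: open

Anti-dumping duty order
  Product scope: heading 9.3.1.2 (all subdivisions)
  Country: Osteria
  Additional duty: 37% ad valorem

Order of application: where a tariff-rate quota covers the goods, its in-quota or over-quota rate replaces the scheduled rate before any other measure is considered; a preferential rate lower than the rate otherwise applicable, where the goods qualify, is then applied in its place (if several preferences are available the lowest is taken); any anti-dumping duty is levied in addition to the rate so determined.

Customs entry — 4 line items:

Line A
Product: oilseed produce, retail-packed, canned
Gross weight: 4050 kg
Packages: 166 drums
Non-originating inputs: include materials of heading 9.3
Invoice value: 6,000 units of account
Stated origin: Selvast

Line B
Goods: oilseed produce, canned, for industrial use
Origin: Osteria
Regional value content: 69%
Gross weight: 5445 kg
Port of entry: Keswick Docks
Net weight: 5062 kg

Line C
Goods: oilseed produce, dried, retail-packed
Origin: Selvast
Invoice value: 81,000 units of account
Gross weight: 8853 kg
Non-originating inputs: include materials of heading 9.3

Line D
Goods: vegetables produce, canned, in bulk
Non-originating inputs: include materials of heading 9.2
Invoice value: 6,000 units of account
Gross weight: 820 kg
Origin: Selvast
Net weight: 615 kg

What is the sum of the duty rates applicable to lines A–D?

Line A: oilseed → 9.3; canned → 9.3.4; retail-packed → 9.3.4.3. Scheduled 35%. Selvast agreement on 9.2.2: 9.3.4.3 not covered. → 35%.
Line B: oilseed → 9.3; canned → 9.3.4; for industrial use → 9.3.4.2. Scheduled 32%. Osteria agreement on 9.4.3: 9.3.4.2 not covered. → 32%.
Line C: oilseed → 9.3; dried → 9.3.1; retail-packed → 9.3.1.3. Scheduled 33%. Selvast agreement on 9.2.2: 9.3.1.3 not covered. → 33%.
Line D: vegetables → 9.2; canned → 9.2.2; in bulk → 9.2.2.2. Scheduled 6%. Selvast agreement on 9.2.2: CTH not met. → 6%.
Sum: 35% + 32% + 33% + 6% = 106%.

106%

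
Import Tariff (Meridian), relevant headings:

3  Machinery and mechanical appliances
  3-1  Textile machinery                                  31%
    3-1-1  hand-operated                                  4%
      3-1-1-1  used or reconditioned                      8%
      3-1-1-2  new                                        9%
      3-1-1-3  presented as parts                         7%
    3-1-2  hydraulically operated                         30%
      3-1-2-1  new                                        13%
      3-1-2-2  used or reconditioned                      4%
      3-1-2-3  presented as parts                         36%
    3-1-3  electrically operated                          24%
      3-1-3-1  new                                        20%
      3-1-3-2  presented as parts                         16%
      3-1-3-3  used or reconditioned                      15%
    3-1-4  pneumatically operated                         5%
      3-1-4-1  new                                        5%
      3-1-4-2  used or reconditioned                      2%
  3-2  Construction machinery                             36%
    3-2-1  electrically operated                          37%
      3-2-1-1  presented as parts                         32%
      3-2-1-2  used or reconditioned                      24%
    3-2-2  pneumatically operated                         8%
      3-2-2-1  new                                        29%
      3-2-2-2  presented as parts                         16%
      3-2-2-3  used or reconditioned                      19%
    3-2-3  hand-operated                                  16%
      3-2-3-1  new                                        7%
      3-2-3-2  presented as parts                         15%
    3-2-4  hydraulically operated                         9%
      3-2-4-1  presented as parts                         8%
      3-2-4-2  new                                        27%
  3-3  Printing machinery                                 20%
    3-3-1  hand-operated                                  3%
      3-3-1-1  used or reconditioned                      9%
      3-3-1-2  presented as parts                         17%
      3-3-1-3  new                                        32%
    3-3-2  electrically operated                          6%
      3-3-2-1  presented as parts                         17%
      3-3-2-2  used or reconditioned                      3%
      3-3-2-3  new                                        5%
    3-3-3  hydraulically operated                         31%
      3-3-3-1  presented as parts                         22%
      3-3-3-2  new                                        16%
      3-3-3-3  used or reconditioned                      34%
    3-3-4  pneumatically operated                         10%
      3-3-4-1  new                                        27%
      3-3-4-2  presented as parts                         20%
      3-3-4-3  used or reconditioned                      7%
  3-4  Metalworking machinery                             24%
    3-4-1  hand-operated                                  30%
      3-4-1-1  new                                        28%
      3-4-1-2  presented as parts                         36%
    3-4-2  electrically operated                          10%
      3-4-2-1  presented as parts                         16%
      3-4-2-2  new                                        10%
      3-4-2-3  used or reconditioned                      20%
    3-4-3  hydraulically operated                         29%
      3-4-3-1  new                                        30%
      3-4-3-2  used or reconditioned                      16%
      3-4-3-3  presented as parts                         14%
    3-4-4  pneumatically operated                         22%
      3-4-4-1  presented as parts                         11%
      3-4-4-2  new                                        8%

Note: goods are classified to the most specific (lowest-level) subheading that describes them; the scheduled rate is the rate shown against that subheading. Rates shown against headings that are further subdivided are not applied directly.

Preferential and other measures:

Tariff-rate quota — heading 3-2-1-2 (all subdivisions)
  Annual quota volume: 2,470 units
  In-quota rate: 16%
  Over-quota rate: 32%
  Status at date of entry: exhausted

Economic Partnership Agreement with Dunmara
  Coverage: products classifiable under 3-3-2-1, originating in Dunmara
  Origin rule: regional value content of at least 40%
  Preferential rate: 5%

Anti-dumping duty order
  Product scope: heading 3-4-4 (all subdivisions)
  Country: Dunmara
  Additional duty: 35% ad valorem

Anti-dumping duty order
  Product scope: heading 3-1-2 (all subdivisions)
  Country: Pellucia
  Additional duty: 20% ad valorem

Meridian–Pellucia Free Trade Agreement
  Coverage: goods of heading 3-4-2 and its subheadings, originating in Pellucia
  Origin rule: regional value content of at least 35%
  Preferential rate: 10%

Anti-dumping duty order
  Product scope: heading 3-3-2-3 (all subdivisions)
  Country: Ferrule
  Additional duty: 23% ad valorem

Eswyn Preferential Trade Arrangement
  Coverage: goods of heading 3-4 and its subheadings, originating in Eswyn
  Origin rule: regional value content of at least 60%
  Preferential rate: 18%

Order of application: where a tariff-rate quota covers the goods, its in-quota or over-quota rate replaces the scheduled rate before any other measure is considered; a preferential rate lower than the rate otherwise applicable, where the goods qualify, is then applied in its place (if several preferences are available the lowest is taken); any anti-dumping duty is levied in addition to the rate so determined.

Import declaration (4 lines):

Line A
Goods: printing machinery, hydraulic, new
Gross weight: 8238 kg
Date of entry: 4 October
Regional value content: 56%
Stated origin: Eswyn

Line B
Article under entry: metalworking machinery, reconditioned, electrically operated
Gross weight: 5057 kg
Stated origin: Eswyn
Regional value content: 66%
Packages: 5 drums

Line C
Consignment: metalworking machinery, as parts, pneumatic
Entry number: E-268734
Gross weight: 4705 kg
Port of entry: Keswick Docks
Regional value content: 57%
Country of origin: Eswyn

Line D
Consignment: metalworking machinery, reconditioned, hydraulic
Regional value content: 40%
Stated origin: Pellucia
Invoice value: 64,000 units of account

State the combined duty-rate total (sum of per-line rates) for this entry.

61%

Line A: printing → 3-3; hydraulic → 3-3-3; new → 3-3-3-2. Scheduled 16%. Eswyn agreement on 3-4: 3-3-3-2 not covered. → 16%.
Line B: metalworking → 3-4; electrically operated → 3-4-2; reconditioned → 3-4-2-3. Scheduled 20%. Eswyn agreement on 3-4: RVC ≥ 60% → 18% available; preferential 18%. → 18%.
Line C: metalworking → 3-4; pneumatic → 3-4-4; as parts → 3-4-4-1. Scheduled 11%. Eswyn agreement on 3-4: RVC < 60%. → 11%.
Line D: metalworking → 3-4; hydraulic → 3-4-3; reconditioned → 3-4-3-2. Scheduled 16%. Pellucia agreement on 3-4-2: 3-4-3-2 not covered. → 16%.
Sum: 16% + 18% + 11% + 16% = 61%.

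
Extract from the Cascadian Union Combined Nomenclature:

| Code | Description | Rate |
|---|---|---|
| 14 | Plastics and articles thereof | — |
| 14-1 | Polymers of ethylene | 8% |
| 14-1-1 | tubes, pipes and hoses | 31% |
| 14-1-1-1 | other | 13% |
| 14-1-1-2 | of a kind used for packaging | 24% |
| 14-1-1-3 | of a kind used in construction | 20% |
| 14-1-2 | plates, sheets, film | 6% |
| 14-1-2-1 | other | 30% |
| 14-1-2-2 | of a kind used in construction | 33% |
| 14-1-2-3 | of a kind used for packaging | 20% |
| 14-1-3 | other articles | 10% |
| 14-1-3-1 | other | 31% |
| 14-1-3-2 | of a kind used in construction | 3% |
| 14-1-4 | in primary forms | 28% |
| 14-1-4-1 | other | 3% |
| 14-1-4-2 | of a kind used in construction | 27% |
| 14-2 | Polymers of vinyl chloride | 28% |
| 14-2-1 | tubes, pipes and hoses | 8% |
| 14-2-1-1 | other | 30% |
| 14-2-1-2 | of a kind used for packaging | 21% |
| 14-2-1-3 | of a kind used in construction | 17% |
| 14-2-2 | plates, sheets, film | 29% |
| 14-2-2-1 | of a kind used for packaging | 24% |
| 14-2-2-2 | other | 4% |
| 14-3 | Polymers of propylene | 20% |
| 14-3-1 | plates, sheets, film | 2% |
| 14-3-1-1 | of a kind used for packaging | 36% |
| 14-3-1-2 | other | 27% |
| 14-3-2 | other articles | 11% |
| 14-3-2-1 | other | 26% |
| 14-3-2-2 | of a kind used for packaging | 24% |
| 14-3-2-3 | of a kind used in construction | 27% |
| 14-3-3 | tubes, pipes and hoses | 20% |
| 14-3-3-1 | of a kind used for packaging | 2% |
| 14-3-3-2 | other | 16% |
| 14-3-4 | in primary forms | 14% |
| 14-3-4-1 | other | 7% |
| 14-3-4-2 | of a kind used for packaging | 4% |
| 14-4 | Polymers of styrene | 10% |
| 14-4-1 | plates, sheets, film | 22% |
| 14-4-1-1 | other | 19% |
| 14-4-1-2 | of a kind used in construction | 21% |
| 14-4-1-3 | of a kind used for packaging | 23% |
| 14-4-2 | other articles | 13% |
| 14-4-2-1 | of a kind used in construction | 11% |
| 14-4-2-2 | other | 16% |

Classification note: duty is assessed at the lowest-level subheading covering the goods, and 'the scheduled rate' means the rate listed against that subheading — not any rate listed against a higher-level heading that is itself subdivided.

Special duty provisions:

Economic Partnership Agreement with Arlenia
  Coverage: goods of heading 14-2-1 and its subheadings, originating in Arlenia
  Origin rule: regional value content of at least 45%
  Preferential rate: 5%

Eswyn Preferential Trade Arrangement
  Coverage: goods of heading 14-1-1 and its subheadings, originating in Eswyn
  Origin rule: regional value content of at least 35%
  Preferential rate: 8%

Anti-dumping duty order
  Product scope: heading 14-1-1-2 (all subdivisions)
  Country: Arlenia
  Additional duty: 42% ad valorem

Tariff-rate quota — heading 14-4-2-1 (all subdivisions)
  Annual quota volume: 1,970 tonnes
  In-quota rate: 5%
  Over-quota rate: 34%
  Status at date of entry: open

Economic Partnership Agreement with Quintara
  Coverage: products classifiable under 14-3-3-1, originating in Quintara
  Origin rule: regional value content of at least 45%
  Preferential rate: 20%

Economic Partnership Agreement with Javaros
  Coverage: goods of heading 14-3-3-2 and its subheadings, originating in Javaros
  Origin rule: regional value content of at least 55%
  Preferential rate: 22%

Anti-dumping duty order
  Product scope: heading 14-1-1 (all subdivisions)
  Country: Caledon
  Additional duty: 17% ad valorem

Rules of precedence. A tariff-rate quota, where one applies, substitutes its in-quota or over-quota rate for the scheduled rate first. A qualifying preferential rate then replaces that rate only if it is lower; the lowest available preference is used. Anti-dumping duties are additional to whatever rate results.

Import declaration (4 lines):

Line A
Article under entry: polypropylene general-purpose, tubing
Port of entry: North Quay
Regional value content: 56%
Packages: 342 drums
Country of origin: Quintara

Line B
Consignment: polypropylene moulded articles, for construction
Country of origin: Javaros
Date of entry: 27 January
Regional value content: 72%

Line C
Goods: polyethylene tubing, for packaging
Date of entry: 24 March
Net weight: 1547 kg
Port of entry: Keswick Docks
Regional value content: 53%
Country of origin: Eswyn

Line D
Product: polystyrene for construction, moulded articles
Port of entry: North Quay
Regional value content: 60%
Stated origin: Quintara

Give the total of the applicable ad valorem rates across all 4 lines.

56%

Line A: polypropylene → 14-3; tubing → 14-3-3; general-purpose → 14-3-3-2. Scheduled 16%. Quintara agreement on 14-3-3-1: 14-3-3-2 not covered. → 16%.
Line B: polypropylene → 14-3; moulded articles → 14-3-2; for construction → 14-3-2-3. Scheduled 27%. Javaros agreement on 14-3-3-2: 14-3-2-3 not covered. → 27%.
Line C: polyethylene → 14-1; tubing → 14-1-1; for packaging → 14-1-1-2. Scheduled 24%. Eswyn agreement on 14-1-1: RVC ≥ 35% → 8% available; preferential 8%. → 8%.
Line D: polystyrene → 14-4; moulded articles → 14-4-2; for construction → 14-4-2-1. Scheduled 11%. quota on 14-4-2-1 open → in-quota 5%; Quintara agreement on 14-3-3-1: 14-4-2-1 not covered. → 5%.
Sum: 16% + 27% + 8% + 5% = 56%.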